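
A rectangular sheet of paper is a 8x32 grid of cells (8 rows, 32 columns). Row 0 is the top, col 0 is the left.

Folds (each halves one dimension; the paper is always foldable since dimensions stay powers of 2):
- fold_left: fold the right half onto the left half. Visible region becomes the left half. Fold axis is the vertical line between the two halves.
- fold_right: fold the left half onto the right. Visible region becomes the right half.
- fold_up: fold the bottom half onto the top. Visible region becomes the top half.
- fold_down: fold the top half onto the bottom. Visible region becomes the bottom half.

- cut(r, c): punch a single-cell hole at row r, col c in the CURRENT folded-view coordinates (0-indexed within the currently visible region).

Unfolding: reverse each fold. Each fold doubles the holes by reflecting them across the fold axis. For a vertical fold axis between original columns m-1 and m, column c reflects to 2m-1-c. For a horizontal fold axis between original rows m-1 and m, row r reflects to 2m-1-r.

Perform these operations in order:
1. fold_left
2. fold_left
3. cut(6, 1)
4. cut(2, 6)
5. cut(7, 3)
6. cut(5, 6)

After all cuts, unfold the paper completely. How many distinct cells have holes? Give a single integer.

Answer: 16

Derivation:
Op 1 fold_left: fold axis v@16; visible region now rows[0,8) x cols[0,16) = 8x16
Op 2 fold_left: fold axis v@8; visible region now rows[0,8) x cols[0,8) = 8x8
Op 3 cut(6, 1): punch at orig (6,1); cuts so far [(6, 1)]; region rows[0,8) x cols[0,8) = 8x8
Op 4 cut(2, 6): punch at orig (2,6); cuts so far [(2, 6), (6, 1)]; region rows[0,8) x cols[0,8) = 8x8
Op 5 cut(7, 3): punch at orig (7,3); cuts so far [(2, 6), (6, 1), (7, 3)]; region rows[0,8) x cols[0,8) = 8x8
Op 6 cut(5, 6): punch at orig (5,6); cuts so far [(2, 6), (5, 6), (6, 1), (7, 3)]; region rows[0,8) x cols[0,8) = 8x8
Unfold 1 (reflect across v@8): 8 holes -> [(2, 6), (2, 9), (5, 6), (5, 9), (6, 1), (6, 14), (7, 3), (7, 12)]
Unfold 2 (reflect across v@16): 16 holes -> [(2, 6), (2, 9), (2, 22), (2, 25), (5, 6), (5, 9), (5, 22), (5, 25), (6, 1), (6, 14), (6, 17), (6, 30), (7, 3), (7, 12), (7, 19), (7, 28)]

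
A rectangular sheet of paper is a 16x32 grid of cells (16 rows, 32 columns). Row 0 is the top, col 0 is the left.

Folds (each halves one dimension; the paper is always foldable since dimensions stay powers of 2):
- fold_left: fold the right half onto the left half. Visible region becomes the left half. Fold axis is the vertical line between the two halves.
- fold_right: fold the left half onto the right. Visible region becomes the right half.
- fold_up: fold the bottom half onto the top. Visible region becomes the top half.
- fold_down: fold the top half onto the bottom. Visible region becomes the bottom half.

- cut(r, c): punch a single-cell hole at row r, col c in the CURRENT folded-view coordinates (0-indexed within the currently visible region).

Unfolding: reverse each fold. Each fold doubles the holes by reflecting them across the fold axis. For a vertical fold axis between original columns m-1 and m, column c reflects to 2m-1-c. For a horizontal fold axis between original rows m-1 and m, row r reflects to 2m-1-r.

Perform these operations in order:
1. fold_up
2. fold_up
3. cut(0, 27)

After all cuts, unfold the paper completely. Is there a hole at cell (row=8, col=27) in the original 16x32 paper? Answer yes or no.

Answer: yes

Derivation:
Op 1 fold_up: fold axis h@8; visible region now rows[0,8) x cols[0,32) = 8x32
Op 2 fold_up: fold axis h@4; visible region now rows[0,4) x cols[0,32) = 4x32
Op 3 cut(0, 27): punch at orig (0,27); cuts so far [(0, 27)]; region rows[0,4) x cols[0,32) = 4x32
Unfold 1 (reflect across h@4): 2 holes -> [(0, 27), (7, 27)]
Unfold 2 (reflect across h@8): 4 holes -> [(0, 27), (7, 27), (8, 27), (15, 27)]
Holes: [(0, 27), (7, 27), (8, 27), (15, 27)]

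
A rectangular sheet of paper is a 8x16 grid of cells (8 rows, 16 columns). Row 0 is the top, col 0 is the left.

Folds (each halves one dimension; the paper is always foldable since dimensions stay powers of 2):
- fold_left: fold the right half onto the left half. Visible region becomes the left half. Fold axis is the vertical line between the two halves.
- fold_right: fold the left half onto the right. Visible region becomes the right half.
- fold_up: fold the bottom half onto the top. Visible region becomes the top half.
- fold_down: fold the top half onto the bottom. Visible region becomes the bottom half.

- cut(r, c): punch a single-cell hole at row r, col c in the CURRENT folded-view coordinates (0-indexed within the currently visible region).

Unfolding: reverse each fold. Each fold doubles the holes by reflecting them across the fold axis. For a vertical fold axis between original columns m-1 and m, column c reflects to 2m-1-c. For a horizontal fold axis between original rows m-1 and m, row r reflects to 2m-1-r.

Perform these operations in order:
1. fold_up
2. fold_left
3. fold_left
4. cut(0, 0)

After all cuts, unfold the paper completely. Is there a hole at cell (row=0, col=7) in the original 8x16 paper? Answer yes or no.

Op 1 fold_up: fold axis h@4; visible region now rows[0,4) x cols[0,16) = 4x16
Op 2 fold_left: fold axis v@8; visible region now rows[0,4) x cols[0,8) = 4x8
Op 3 fold_left: fold axis v@4; visible region now rows[0,4) x cols[0,4) = 4x4
Op 4 cut(0, 0): punch at orig (0,0); cuts so far [(0, 0)]; region rows[0,4) x cols[0,4) = 4x4
Unfold 1 (reflect across v@4): 2 holes -> [(0, 0), (0, 7)]
Unfold 2 (reflect across v@8): 4 holes -> [(0, 0), (0, 7), (0, 8), (0, 15)]
Unfold 3 (reflect across h@4): 8 holes -> [(0, 0), (0, 7), (0, 8), (0, 15), (7, 0), (7, 7), (7, 8), (7, 15)]
Holes: [(0, 0), (0, 7), (0, 8), (0, 15), (7, 0), (7, 7), (7, 8), (7, 15)]

Answer: yes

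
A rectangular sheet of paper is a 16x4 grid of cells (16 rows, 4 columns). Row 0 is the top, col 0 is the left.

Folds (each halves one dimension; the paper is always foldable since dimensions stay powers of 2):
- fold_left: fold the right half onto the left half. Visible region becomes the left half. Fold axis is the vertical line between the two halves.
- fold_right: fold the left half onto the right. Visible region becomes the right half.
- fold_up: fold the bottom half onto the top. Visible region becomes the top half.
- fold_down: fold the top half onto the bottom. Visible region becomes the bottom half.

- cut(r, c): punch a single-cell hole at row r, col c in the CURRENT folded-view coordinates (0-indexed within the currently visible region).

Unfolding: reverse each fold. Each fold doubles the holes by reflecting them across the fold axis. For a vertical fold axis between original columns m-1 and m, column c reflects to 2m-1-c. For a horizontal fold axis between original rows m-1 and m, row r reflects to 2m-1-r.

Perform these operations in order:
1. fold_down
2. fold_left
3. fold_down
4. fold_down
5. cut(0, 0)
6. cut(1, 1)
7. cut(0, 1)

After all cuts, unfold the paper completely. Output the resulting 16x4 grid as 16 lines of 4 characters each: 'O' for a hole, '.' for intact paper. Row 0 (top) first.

Op 1 fold_down: fold axis h@8; visible region now rows[8,16) x cols[0,4) = 8x4
Op 2 fold_left: fold axis v@2; visible region now rows[8,16) x cols[0,2) = 8x2
Op 3 fold_down: fold axis h@12; visible region now rows[12,16) x cols[0,2) = 4x2
Op 4 fold_down: fold axis h@14; visible region now rows[14,16) x cols[0,2) = 2x2
Op 5 cut(0, 0): punch at orig (14,0); cuts so far [(14, 0)]; region rows[14,16) x cols[0,2) = 2x2
Op 6 cut(1, 1): punch at orig (15,1); cuts so far [(14, 0), (15, 1)]; region rows[14,16) x cols[0,2) = 2x2
Op 7 cut(0, 1): punch at orig (14,1); cuts so far [(14, 0), (14, 1), (15, 1)]; region rows[14,16) x cols[0,2) = 2x2
Unfold 1 (reflect across h@14): 6 holes -> [(12, 1), (13, 0), (13, 1), (14, 0), (14, 1), (15, 1)]
Unfold 2 (reflect across h@12): 12 holes -> [(8, 1), (9, 0), (9, 1), (10, 0), (10, 1), (11, 1), (12, 1), (13, 0), (13, 1), (14, 0), (14, 1), (15, 1)]
Unfold 3 (reflect across v@2): 24 holes -> [(8, 1), (8, 2), (9, 0), (9, 1), (9, 2), (9, 3), (10, 0), (10, 1), (10, 2), (10, 3), (11, 1), (11, 2), (12, 1), (12, 2), (13, 0), (13, 1), (13, 2), (13, 3), (14, 0), (14, 1), (14, 2), (14, 3), (15, 1), (15, 2)]
Unfold 4 (reflect across h@8): 48 holes -> [(0, 1), (0, 2), (1, 0), (1, 1), (1, 2), (1, 3), (2, 0), (2, 1), (2, 2), (2, 3), (3, 1), (3, 2), (4, 1), (4, 2), (5, 0), (5, 1), (5, 2), (5, 3), (6, 0), (6, 1), (6, 2), (6, 3), (7, 1), (7, 2), (8, 1), (8, 2), (9, 0), (9, 1), (9, 2), (9, 3), (10, 0), (10, 1), (10, 2), (10, 3), (11, 1), (11, 2), (12, 1), (12, 2), (13, 0), (13, 1), (13, 2), (13, 3), (14, 0), (14, 1), (14, 2), (14, 3), (15, 1), (15, 2)]

Answer: .OO.
OOOO
OOOO
.OO.
.OO.
OOOO
OOOO
.OO.
.OO.
OOOO
OOOO
.OO.
.OO.
OOOO
OOOO
.OO.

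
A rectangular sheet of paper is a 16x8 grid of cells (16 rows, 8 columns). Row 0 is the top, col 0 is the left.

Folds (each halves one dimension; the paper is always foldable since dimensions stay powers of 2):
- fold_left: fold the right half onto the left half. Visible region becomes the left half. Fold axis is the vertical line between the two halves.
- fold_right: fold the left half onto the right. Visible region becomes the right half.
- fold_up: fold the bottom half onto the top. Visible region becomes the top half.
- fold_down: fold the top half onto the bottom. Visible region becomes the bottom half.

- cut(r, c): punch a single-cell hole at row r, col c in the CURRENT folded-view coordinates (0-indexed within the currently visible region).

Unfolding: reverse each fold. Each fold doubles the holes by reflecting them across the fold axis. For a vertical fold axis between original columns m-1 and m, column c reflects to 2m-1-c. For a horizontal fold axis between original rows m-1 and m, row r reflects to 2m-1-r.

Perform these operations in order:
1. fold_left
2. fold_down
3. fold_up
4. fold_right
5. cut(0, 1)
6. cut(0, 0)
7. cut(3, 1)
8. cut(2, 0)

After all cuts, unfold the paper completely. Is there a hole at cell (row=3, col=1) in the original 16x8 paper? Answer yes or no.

Answer: no

Derivation:
Op 1 fold_left: fold axis v@4; visible region now rows[0,16) x cols[0,4) = 16x4
Op 2 fold_down: fold axis h@8; visible region now rows[8,16) x cols[0,4) = 8x4
Op 3 fold_up: fold axis h@12; visible region now rows[8,12) x cols[0,4) = 4x4
Op 4 fold_right: fold axis v@2; visible region now rows[8,12) x cols[2,4) = 4x2
Op 5 cut(0, 1): punch at orig (8,3); cuts so far [(8, 3)]; region rows[8,12) x cols[2,4) = 4x2
Op 6 cut(0, 0): punch at orig (8,2); cuts so far [(8, 2), (8, 3)]; region rows[8,12) x cols[2,4) = 4x2
Op 7 cut(3, 1): punch at orig (11,3); cuts so far [(8, 2), (8, 3), (11, 3)]; region rows[8,12) x cols[2,4) = 4x2
Op 8 cut(2, 0): punch at orig (10,2); cuts so far [(8, 2), (8, 3), (10, 2), (11, 3)]; region rows[8,12) x cols[2,4) = 4x2
Unfold 1 (reflect across v@2): 8 holes -> [(8, 0), (8, 1), (8, 2), (8, 3), (10, 1), (10, 2), (11, 0), (11, 3)]
Unfold 2 (reflect across h@12): 16 holes -> [(8, 0), (8, 1), (8, 2), (8, 3), (10, 1), (10, 2), (11, 0), (11, 3), (12, 0), (12, 3), (13, 1), (13, 2), (15, 0), (15, 1), (15, 2), (15, 3)]
Unfold 3 (reflect across h@8): 32 holes -> [(0, 0), (0, 1), (0, 2), (0, 3), (2, 1), (2, 2), (3, 0), (3, 3), (4, 0), (4, 3), (5, 1), (5, 2), (7, 0), (7, 1), (7, 2), (7, 3), (8, 0), (8, 1), (8, 2), (8, 3), (10, 1), (10, 2), (11, 0), (11, 3), (12, 0), (12, 3), (13, 1), (13, 2), (15, 0), (15, 1), (15, 2), (15, 3)]
Unfold 4 (reflect across v@4): 64 holes -> [(0, 0), (0, 1), (0, 2), (0, 3), (0, 4), (0, 5), (0, 6), (0, 7), (2, 1), (2, 2), (2, 5), (2, 6), (3, 0), (3, 3), (3, 4), (3, 7), (4, 0), (4, 3), (4, 4), (4, 7), (5, 1), (5, 2), (5, 5), (5, 6), (7, 0), (7, 1), (7, 2), (7, 3), (7, 4), (7, 5), (7, 6), (7, 7), (8, 0), (8, 1), (8, 2), (8, 3), (8, 4), (8, 5), (8, 6), (8, 7), (10, 1), (10, 2), (10, 5), (10, 6), (11, 0), (11, 3), (11, 4), (11, 7), (12, 0), (12, 3), (12, 4), (12, 7), (13, 1), (13, 2), (13, 5), (13, 6), (15, 0), (15, 1), (15, 2), (15, 3), (15, 4), (15, 5), (15, 6), (15, 7)]
Holes: [(0, 0), (0, 1), (0, 2), (0, 3), (0, 4), (0, 5), (0, 6), (0, 7), (2, 1), (2, 2), (2, 5), (2, 6), (3, 0), (3, 3), (3, 4), (3, 7), (4, 0), (4, 3), (4, 4), (4, 7), (5, 1), (5, 2), (5, 5), (5, 6), (7, 0), (7, 1), (7, 2), (7, 3), (7, 4), (7, 5), (7, 6), (7, 7), (8, 0), (8, 1), (8, 2), (8, 3), (8, 4), (8, 5), (8, 6), (8, 7), (10, 1), (10, 2), (10, 5), (10, 6), (11, 0), (11, 3), (11, 4), (11, 7), (12, 0), (12, 3), (12, 4), (12, 7), (13, 1), (13, 2), (13, 5), (13, 6), (15, 0), (15, 1), (15, 2), (15, 3), (15, 4), (15, 5), (15, 6), (15, 7)]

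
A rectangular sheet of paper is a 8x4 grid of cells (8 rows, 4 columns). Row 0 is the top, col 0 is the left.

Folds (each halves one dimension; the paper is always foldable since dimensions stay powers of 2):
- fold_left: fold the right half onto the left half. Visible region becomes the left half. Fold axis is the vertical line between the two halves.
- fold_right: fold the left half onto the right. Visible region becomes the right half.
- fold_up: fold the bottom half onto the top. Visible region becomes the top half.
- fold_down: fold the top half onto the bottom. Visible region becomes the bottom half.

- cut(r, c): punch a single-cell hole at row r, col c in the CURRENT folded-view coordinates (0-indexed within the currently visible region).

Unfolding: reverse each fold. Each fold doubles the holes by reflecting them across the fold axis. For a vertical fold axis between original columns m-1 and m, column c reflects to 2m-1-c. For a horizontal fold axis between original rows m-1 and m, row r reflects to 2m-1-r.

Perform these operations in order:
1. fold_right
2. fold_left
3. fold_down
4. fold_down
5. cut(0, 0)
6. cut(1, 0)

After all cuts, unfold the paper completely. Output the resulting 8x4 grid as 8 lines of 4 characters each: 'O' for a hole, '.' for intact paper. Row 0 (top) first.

Answer: OOOO
OOOO
OOOO
OOOO
OOOO
OOOO
OOOO
OOOO

Derivation:
Op 1 fold_right: fold axis v@2; visible region now rows[0,8) x cols[2,4) = 8x2
Op 2 fold_left: fold axis v@3; visible region now rows[0,8) x cols[2,3) = 8x1
Op 3 fold_down: fold axis h@4; visible region now rows[4,8) x cols[2,3) = 4x1
Op 4 fold_down: fold axis h@6; visible region now rows[6,8) x cols[2,3) = 2x1
Op 5 cut(0, 0): punch at orig (6,2); cuts so far [(6, 2)]; region rows[6,8) x cols[2,3) = 2x1
Op 6 cut(1, 0): punch at orig (7,2); cuts so far [(6, 2), (7, 2)]; region rows[6,8) x cols[2,3) = 2x1
Unfold 1 (reflect across h@6): 4 holes -> [(4, 2), (5, 2), (6, 2), (7, 2)]
Unfold 2 (reflect across h@4): 8 holes -> [(0, 2), (1, 2), (2, 2), (3, 2), (4, 2), (5, 2), (6, 2), (7, 2)]
Unfold 3 (reflect across v@3): 16 holes -> [(0, 2), (0, 3), (1, 2), (1, 3), (2, 2), (2, 3), (3, 2), (3, 3), (4, 2), (4, 3), (5, 2), (5, 3), (6, 2), (6, 3), (7, 2), (7, 3)]
Unfold 4 (reflect across v@2): 32 holes -> [(0, 0), (0, 1), (0, 2), (0, 3), (1, 0), (1, 1), (1, 2), (1, 3), (2, 0), (2, 1), (2, 2), (2, 3), (3, 0), (3, 1), (3, 2), (3, 3), (4, 0), (4, 1), (4, 2), (4, 3), (5, 0), (5, 1), (5, 2), (5, 3), (6, 0), (6, 1), (6, 2), (6, 3), (7, 0), (7, 1), (7, 2), (7, 3)]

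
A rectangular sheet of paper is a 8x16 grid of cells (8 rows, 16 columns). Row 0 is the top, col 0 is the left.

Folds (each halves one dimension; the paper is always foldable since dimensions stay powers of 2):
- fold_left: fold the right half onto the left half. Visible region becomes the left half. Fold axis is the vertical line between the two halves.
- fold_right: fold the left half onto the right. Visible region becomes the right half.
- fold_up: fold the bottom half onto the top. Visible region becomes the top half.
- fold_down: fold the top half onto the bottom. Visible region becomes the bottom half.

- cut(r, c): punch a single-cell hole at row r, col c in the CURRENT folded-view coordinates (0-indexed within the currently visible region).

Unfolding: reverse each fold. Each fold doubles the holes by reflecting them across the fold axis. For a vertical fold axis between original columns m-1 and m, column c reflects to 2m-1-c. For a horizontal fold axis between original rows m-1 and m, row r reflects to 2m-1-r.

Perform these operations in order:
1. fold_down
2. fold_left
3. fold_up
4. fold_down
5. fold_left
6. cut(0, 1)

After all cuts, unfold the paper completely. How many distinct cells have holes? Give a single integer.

Op 1 fold_down: fold axis h@4; visible region now rows[4,8) x cols[0,16) = 4x16
Op 2 fold_left: fold axis v@8; visible region now rows[4,8) x cols[0,8) = 4x8
Op 3 fold_up: fold axis h@6; visible region now rows[4,6) x cols[0,8) = 2x8
Op 4 fold_down: fold axis h@5; visible region now rows[5,6) x cols[0,8) = 1x8
Op 5 fold_left: fold axis v@4; visible region now rows[5,6) x cols[0,4) = 1x4
Op 6 cut(0, 1): punch at orig (5,1); cuts so far [(5, 1)]; region rows[5,6) x cols[0,4) = 1x4
Unfold 1 (reflect across v@4): 2 holes -> [(5, 1), (5, 6)]
Unfold 2 (reflect across h@5): 4 holes -> [(4, 1), (4, 6), (5, 1), (5, 6)]
Unfold 3 (reflect across h@6): 8 holes -> [(4, 1), (4, 6), (5, 1), (5, 6), (6, 1), (6, 6), (7, 1), (7, 6)]
Unfold 4 (reflect across v@8): 16 holes -> [(4, 1), (4, 6), (4, 9), (4, 14), (5, 1), (5, 6), (5, 9), (5, 14), (6, 1), (6, 6), (6, 9), (6, 14), (7, 1), (7, 6), (7, 9), (7, 14)]
Unfold 5 (reflect across h@4): 32 holes -> [(0, 1), (0, 6), (0, 9), (0, 14), (1, 1), (1, 6), (1, 9), (1, 14), (2, 1), (2, 6), (2, 9), (2, 14), (3, 1), (3, 6), (3, 9), (3, 14), (4, 1), (4, 6), (4, 9), (4, 14), (5, 1), (5, 6), (5, 9), (5, 14), (6, 1), (6, 6), (6, 9), (6, 14), (7, 1), (7, 6), (7, 9), (7, 14)]

Answer: 32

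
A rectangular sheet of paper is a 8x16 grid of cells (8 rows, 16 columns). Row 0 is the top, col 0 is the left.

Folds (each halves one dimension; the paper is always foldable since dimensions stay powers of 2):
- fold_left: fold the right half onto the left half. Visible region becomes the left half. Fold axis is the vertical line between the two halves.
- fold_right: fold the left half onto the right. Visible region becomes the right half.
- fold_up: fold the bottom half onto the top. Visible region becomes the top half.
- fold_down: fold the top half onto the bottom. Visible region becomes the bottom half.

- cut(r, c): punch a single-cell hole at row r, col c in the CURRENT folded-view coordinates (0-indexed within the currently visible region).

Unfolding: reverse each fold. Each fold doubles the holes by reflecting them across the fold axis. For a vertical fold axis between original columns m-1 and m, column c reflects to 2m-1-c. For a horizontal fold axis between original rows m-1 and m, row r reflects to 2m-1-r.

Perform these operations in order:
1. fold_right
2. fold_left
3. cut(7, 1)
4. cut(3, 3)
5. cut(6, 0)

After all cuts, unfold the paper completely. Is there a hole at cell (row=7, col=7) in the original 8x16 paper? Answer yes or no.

Answer: no

Derivation:
Op 1 fold_right: fold axis v@8; visible region now rows[0,8) x cols[8,16) = 8x8
Op 2 fold_left: fold axis v@12; visible region now rows[0,8) x cols[8,12) = 8x4
Op 3 cut(7, 1): punch at orig (7,9); cuts so far [(7, 9)]; region rows[0,8) x cols[8,12) = 8x4
Op 4 cut(3, 3): punch at orig (3,11); cuts so far [(3, 11), (7, 9)]; region rows[0,8) x cols[8,12) = 8x4
Op 5 cut(6, 0): punch at orig (6,8); cuts so far [(3, 11), (6, 8), (7, 9)]; region rows[0,8) x cols[8,12) = 8x4
Unfold 1 (reflect across v@12): 6 holes -> [(3, 11), (3, 12), (6, 8), (6, 15), (7, 9), (7, 14)]
Unfold 2 (reflect across v@8): 12 holes -> [(3, 3), (3, 4), (3, 11), (3, 12), (6, 0), (6, 7), (6, 8), (6, 15), (7, 1), (7, 6), (7, 9), (7, 14)]
Holes: [(3, 3), (3, 4), (3, 11), (3, 12), (6, 0), (6, 7), (6, 8), (6, 15), (7, 1), (7, 6), (7, 9), (7, 14)]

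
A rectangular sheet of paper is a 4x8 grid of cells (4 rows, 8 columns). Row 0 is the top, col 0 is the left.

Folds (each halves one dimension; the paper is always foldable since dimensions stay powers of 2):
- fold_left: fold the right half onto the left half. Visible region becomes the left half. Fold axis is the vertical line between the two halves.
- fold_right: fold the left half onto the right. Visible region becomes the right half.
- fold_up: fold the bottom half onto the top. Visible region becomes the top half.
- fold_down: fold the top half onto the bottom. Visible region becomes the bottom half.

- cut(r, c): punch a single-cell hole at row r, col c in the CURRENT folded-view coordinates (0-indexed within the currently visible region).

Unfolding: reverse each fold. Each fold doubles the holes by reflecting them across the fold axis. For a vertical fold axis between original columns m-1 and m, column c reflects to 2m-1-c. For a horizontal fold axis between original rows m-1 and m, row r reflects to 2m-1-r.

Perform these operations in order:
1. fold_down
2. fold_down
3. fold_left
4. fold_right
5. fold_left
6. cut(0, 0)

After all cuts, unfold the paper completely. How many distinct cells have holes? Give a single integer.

Answer: 32

Derivation:
Op 1 fold_down: fold axis h@2; visible region now rows[2,4) x cols[0,8) = 2x8
Op 2 fold_down: fold axis h@3; visible region now rows[3,4) x cols[0,8) = 1x8
Op 3 fold_left: fold axis v@4; visible region now rows[3,4) x cols[0,4) = 1x4
Op 4 fold_right: fold axis v@2; visible region now rows[3,4) x cols[2,4) = 1x2
Op 5 fold_left: fold axis v@3; visible region now rows[3,4) x cols[2,3) = 1x1
Op 6 cut(0, 0): punch at orig (3,2); cuts so far [(3, 2)]; region rows[3,4) x cols[2,3) = 1x1
Unfold 1 (reflect across v@3): 2 holes -> [(3, 2), (3, 3)]
Unfold 2 (reflect across v@2): 4 holes -> [(3, 0), (3, 1), (3, 2), (3, 3)]
Unfold 3 (reflect across v@4): 8 holes -> [(3, 0), (3, 1), (3, 2), (3, 3), (3, 4), (3, 5), (3, 6), (3, 7)]
Unfold 4 (reflect across h@3): 16 holes -> [(2, 0), (2, 1), (2, 2), (2, 3), (2, 4), (2, 5), (2, 6), (2, 7), (3, 0), (3, 1), (3, 2), (3, 3), (3, 4), (3, 5), (3, 6), (3, 7)]
Unfold 5 (reflect across h@2): 32 holes -> [(0, 0), (0, 1), (0, 2), (0, 3), (0, 4), (0, 5), (0, 6), (0, 7), (1, 0), (1, 1), (1, 2), (1, 3), (1, 4), (1, 5), (1, 6), (1, 7), (2, 0), (2, 1), (2, 2), (2, 3), (2, 4), (2, 5), (2, 6), (2, 7), (3, 0), (3, 1), (3, 2), (3, 3), (3, 4), (3, 5), (3, 6), (3, 7)]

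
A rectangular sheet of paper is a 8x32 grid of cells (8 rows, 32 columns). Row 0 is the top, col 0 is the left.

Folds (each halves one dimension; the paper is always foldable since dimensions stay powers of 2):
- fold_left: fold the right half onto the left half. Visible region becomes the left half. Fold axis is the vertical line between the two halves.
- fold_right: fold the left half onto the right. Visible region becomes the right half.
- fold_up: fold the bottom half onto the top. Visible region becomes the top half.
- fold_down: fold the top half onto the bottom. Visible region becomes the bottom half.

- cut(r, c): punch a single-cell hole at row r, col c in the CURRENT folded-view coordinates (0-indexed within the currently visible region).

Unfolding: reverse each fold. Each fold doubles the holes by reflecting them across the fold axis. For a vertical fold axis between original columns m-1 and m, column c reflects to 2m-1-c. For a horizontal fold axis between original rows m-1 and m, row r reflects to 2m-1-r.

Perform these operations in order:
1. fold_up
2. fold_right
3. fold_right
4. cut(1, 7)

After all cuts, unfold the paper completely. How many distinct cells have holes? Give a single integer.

Answer: 8

Derivation:
Op 1 fold_up: fold axis h@4; visible region now rows[0,4) x cols[0,32) = 4x32
Op 2 fold_right: fold axis v@16; visible region now rows[0,4) x cols[16,32) = 4x16
Op 3 fold_right: fold axis v@24; visible region now rows[0,4) x cols[24,32) = 4x8
Op 4 cut(1, 7): punch at orig (1,31); cuts so far [(1, 31)]; region rows[0,4) x cols[24,32) = 4x8
Unfold 1 (reflect across v@24): 2 holes -> [(1, 16), (1, 31)]
Unfold 2 (reflect across v@16): 4 holes -> [(1, 0), (1, 15), (1, 16), (1, 31)]
Unfold 3 (reflect across h@4): 8 holes -> [(1, 0), (1, 15), (1, 16), (1, 31), (6, 0), (6, 15), (6, 16), (6, 31)]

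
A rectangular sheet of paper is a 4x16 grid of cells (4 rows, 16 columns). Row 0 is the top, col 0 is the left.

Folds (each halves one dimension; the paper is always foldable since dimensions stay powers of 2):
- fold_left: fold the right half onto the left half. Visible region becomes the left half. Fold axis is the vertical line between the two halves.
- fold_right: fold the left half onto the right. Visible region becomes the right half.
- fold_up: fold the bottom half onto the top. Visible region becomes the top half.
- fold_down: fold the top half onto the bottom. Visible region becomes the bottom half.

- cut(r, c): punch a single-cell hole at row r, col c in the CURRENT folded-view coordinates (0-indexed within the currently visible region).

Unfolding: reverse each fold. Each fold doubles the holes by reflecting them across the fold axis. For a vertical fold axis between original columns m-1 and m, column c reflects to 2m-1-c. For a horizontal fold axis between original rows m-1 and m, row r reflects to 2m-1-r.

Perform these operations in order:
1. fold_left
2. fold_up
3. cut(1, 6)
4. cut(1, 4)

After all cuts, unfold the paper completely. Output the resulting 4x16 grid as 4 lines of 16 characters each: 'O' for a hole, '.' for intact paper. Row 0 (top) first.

Op 1 fold_left: fold axis v@8; visible region now rows[0,4) x cols[0,8) = 4x8
Op 2 fold_up: fold axis h@2; visible region now rows[0,2) x cols[0,8) = 2x8
Op 3 cut(1, 6): punch at orig (1,6); cuts so far [(1, 6)]; region rows[0,2) x cols[0,8) = 2x8
Op 4 cut(1, 4): punch at orig (1,4); cuts so far [(1, 4), (1, 6)]; region rows[0,2) x cols[0,8) = 2x8
Unfold 1 (reflect across h@2): 4 holes -> [(1, 4), (1, 6), (2, 4), (2, 6)]
Unfold 2 (reflect across v@8): 8 holes -> [(1, 4), (1, 6), (1, 9), (1, 11), (2, 4), (2, 6), (2, 9), (2, 11)]

Answer: ................
....O.O..O.O....
....O.O..O.O....
................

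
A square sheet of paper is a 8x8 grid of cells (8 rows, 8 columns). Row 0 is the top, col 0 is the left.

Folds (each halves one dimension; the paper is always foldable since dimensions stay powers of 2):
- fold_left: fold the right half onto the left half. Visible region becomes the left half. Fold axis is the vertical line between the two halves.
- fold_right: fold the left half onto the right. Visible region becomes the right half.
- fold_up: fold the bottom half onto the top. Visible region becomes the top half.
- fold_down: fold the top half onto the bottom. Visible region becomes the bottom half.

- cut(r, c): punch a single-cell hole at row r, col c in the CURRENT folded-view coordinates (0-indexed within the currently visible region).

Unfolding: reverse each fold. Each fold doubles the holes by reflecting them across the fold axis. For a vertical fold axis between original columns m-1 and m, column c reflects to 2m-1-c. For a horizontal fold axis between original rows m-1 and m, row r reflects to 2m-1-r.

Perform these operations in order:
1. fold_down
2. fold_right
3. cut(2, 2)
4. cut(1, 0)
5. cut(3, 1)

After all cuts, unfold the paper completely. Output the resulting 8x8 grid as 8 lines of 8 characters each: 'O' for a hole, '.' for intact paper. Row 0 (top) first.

Op 1 fold_down: fold axis h@4; visible region now rows[4,8) x cols[0,8) = 4x8
Op 2 fold_right: fold axis v@4; visible region now rows[4,8) x cols[4,8) = 4x4
Op 3 cut(2, 2): punch at orig (6,6); cuts so far [(6, 6)]; region rows[4,8) x cols[4,8) = 4x4
Op 4 cut(1, 0): punch at orig (5,4); cuts so far [(5, 4), (6, 6)]; region rows[4,8) x cols[4,8) = 4x4
Op 5 cut(3, 1): punch at orig (7,5); cuts so far [(5, 4), (6, 6), (7, 5)]; region rows[4,8) x cols[4,8) = 4x4
Unfold 1 (reflect across v@4): 6 holes -> [(5, 3), (5, 4), (6, 1), (6, 6), (7, 2), (7, 5)]
Unfold 2 (reflect across h@4): 12 holes -> [(0, 2), (0, 5), (1, 1), (1, 6), (2, 3), (2, 4), (5, 3), (5, 4), (6, 1), (6, 6), (7, 2), (7, 5)]

Answer: ..O..O..
.O....O.
...OO...
........
........
...OO...
.O....O.
..O..O..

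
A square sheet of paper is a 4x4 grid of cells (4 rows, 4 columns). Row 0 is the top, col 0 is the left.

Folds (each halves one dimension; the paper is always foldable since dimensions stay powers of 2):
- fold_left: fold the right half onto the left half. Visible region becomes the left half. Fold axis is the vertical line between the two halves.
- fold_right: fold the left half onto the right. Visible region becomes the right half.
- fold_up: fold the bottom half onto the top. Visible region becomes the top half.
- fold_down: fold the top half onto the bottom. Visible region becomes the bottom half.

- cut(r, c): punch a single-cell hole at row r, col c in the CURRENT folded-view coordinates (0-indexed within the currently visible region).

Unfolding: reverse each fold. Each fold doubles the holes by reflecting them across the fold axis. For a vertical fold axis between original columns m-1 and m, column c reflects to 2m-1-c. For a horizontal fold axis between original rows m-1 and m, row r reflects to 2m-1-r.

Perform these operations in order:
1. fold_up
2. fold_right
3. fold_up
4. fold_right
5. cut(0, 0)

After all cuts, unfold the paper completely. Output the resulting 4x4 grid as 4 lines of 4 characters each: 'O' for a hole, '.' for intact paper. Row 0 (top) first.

Op 1 fold_up: fold axis h@2; visible region now rows[0,2) x cols[0,4) = 2x4
Op 2 fold_right: fold axis v@2; visible region now rows[0,2) x cols[2,4) = 2x2
Op 3 fold_up: fold axis h@1; visible region now rows[0,1) x cols[2,4) = 1x2
Op 4 fold_right: fold axis v@3; visible region now rows[0,1) x cols[3,4) = 1x1
Op 5 cut(0, 0): punch at orig (0,3); cuts so far [(0, 3)]; region rows[0,1) x cols[3,4) = 1x1
Unfold 1 (reflect across v@3): 2 holes -> [(0, 2), (0, 3)]
Unfold 2 (reflect across h@1): 4 holes -> [(0, 2), (0, 3), (1, 2), (1, 3)]
Unfold 3 (reflect across v@2): 8 holes -> [(0, 0), (0, 1), (0, 2), (0, 3), (1, 0), (1, 1), (1, 2), (1, 3)]
Unfold 4 (reflect across h@2): 16 holes -> [(0, 0), (0, 1), (0, 2), (0, 3), (1, 0), (1, 1), (1, 2), (1, 3), (2, 0), (2, 1), (2, 2), (2, 3), (3, 0), (3, 1), (3, 2), (3, 3)]

Answer: OOOO
OOOO
OOOO
OOOO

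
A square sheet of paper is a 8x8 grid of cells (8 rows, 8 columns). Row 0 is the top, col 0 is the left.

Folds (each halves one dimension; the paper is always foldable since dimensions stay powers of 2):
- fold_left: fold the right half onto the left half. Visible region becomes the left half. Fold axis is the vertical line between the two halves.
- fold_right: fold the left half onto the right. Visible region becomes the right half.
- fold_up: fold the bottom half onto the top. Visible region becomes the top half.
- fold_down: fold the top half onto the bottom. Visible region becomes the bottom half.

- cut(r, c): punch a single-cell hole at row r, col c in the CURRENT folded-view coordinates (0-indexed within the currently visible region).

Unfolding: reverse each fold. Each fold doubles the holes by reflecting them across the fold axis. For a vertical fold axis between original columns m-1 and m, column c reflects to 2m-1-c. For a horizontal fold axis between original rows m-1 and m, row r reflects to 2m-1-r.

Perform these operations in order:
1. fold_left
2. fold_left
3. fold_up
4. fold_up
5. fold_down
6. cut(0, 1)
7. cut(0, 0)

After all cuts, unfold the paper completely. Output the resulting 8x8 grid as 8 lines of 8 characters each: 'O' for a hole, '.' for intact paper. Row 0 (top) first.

Answer: OOOOOOOO
OOOOOOOO
OOOOOOOO
OOOOOOOO
OOOOOOOO
OOOOOOOO
OOOOOOOO
OOOOOOOO

Derivation:
Op 1 fold_left: fold axis v@4; visible region now rows[0,8) x cols[0,4) = 8x4
Op 2 fold_left: fold axis v@2; visible region now rows[0,8) x cols[0,2) = 8x2
Op 3 fold_up: fold axis h@4; visible region now rows[0,4) x cols[0,2) = 4x2
Op 4 fold_up: fold axis h@2; visible region now rows[0,2) x cols[0,2) = 2x2
Op 5 fold_down: fold axis h@1; visible region now rows[1,2) x cols[0,2) = 1x2
Op 6 cut(0, 1): punch at orig (1,1); cuts so far [(1, 1)]; region rows[1,2) x cols[0,2) = 1x2
Op 7 cut(0, 0): punch at orig (1,0); cuts so far [(1, 0), (1, 1)]; region rows[1,2) x cols[0,2) = 1x2
Unfold 1 (reflect across h@1): 4 holes -> [(0, 0), (0, 1), (1, 0), (1, 1)]
Unfold 2 (reflect across h@2): 8 holes -> [(0, 0), (0, 1), (1, 0), (1, 1), (2, 0), (2, 1), (3, 0), (3, 1)]
Unfold 3 (reflect across h@4): 16 holes -> [(0, 0), (0, 1), (1, 0), (1, 1), (2, 0), (2, 1), (3, 0), (3, 1), (4, 0), (4, 1), (5, 0), (5, 1), (6, 0), (6, 1), (7, 0), (7, 1)]
Unfold 4 (reflect across v@2): 32 holes -> [(0, 0), (0, 1), (0, 2), (0, 3), (1, 0), (1, 1), (1, 2), (1, 3), (2, 0), (2, 1), (2, 2), (2, 3), (3, 0), (3, 1), (3, 2), (3, 3), (4, 0), (4, 1), (4, 2), (4, 3), (5, 0), (5, 1), (5, 2), (5, 3), (6, 0), (6, 1), (6, 2), (6, 3), (7, 0), (7, 1), (7, 2), (7, 3)]
Unfold 5 (reflect across v@4): 64 holes -> [(0, 0), (0, 1), (0, 2), (0, 3), (0, 4), (0, 5), (0, 6), (0, 7), (1, 0), (1, 1), (1, 2), (1, 3), (1, 4), (1, 5), (1, 6), (1, 7), (2, 0), (2, 1), (2, 2), (2, 3), (2, 4), (2, 5), (2, 6), (2, 7), (3, 0), (3, 1), (3, 2), (3, 3), (3, 4), (3, 5), (3, 6), (3, 7), (4, 0), (4, 1), (4, 2), (4, 3), (4, 4), (4, 5), (4, 6), (4, 7), (5, 0), (5, 1), (5, 2), (5, 3), (5, 4), (5, 5), (5, 6), (5, 7), (6, 0), (6, 1), (6, 2), (6, 3), (6, 4), (6, 5), (6, 6), (6, 7), (7, 0), (7, 1), (7, 2), (7, 3), (7, 4), (7, 5), (7, 6), (7, 7)]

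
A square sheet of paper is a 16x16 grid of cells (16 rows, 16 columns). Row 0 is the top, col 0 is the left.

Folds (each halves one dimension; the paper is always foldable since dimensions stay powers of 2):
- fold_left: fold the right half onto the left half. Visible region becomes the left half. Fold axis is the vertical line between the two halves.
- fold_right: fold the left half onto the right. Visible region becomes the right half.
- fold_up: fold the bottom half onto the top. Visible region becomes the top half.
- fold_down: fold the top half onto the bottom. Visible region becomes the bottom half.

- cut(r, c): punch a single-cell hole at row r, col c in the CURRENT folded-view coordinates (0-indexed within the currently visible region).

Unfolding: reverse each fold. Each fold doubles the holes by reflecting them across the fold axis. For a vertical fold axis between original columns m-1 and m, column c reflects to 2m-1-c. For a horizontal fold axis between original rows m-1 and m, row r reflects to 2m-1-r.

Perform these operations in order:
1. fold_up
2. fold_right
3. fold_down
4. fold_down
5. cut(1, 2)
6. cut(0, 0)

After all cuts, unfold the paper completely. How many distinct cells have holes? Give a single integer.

Answer: 32

Derivation:
Op 1 fold_up: fold axis h@8; visible region now rows[0,8) x cols[0,16) = 8x16
Op 2 fold_right: fold axis v@8; visible region now rows[0,8) x cols[8,16) = 8x8
Op 3 fold_down: fold axis h@4; visible region now rows[4,8) x cols[8,16) = 4x8
Op 4 fold_down: fold axis h@6; visible region now rows[6,8) x cols[8,16) = 2x8
Op 5 cut(1, 2): punch at orig (7,10); cuts so far [(7, 10)]; region rows[6,8) x cols[8,16) = 2x8
Op 6 cut(0, 0): punch at orig (6,8); cuts so far [(6, 8), (7, 10)]; region rows[6,8) x cols[8,16) = 2x8
Unfold 1 (reflect across h@6): 4 holes -> [(4, 10), (5, 8), (6, 8), (7, 10)]
Unfold 2 (reflect across h@4): 8 holes -> [(0, 10), (1, 8), (2, 8), (3, 10), (4, 10), (5, 8), (6, 8), (7, 10)]
Unfold 3 (reflect across v@8): 16 holes -> [(0, 5), (0, 10), (1, 7), (1, 8), (2, 7), (2, 8), (3, 5), (3, 10), (4, 5), (4, 10), (5, 7), (5, 8), (6, 7), (6, 8), (7, 5), (7, 10)]
Unfold 4 (reflect across h@8): 32 holes -> [(0, 5), (0, 10), (1, 7), (1, 8), (2, 7), (2, 8), (3, 5), (3, 10), (4, 5), (4, 10), (5, 7), (5, 8), (6, 7), (6, 8), (7, 5), (7, 10), (8, 5), (8, 10), (9, 7), (9, 8), (10, 7), (10, 8), (11, 5), (11, 10), (12, 5), (12, 10), (13, 7), (13, 8), (14, 7), (14, 8), (15, 5), (15, 10)]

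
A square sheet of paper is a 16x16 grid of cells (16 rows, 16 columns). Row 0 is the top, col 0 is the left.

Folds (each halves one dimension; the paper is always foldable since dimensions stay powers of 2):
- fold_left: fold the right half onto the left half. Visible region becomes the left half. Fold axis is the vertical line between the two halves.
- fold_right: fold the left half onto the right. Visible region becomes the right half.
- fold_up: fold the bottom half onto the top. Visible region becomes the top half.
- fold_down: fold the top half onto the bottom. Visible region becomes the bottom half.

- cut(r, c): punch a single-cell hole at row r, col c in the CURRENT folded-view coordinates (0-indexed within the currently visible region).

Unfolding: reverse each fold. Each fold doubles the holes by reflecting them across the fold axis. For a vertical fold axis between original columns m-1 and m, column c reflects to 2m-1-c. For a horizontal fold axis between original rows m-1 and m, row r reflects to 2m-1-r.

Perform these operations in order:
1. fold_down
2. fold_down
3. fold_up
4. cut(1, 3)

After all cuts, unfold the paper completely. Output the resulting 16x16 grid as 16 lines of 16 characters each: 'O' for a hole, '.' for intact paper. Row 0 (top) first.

Op 1 fold_down: fold axis h@8; visible region now rows[8,16) x cols[0,16) = 8x16
Op 2 fold_down: fold axis h@12; visible region now rows[12,16) x cols[0,16) = 4x16
Op 3 fold_up: fold axis h@14; visible region now rows[12,14) x cols[0,16) = 2x16
Op 4 cut(1, 3): punch at orig (13,3); cuts so far [(13, 3)]; region rows[12,14) x cols[0,16) = 2x16
Unfold 1 (reflect across h@14): 2 holes -> [(13, 3), (14, 3)]
Unfold 2 (reflect across h@12): 4 holes -> [(9, 3), (10, 3), (13, 3), (14, 3)]
Unfold 3 (reflect across h@8): 8 holes -> [(1, 3), (2, 3), (5, 3), (6, 3), (9, 3), (10, 3), (13, 3), (14, 3)]

Answer: ................
...O............
...O............
................
................
...O............
...O............
................
................
...O............
...O............
................
................
...O............
...O............
................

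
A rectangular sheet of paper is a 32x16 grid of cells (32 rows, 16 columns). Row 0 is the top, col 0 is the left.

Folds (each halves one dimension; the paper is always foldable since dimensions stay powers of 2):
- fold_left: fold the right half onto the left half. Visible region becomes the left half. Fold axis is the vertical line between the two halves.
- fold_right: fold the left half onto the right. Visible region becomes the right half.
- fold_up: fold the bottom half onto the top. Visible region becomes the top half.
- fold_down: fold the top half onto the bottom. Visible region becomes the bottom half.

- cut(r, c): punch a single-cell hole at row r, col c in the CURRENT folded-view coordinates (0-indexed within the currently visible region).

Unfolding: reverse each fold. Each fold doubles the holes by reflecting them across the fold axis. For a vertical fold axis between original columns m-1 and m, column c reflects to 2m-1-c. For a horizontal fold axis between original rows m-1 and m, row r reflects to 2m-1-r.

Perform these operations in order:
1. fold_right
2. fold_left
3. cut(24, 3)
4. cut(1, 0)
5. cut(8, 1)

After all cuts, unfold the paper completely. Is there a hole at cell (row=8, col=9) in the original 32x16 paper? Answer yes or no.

Op 1 fold_right: fold axis v@8; visible region now rows[0,32) x cols[8,16) = 32x8
Op 2 fold_left: fold axis v@12; visible region now rows[0,32) x cols[8,12) = 32x4
Op 3 cut(24, 3): punch at orig (24,11); cuts so far [(24, 11)]; region rows[0,32) x cols[8,12) = 32x4
Op 4 cut(1, 0): punch at orig (1,8); cuts so far [(1, 8), (24, 11)]; region rows[0,32) x cols[8,12) = 32x4
Op 5 cut(8, 1): punch at orig (8,9); cuts so far [(1, 8), (8, 9), (24, 11)]; region rows[0,32) x cols[8,12) = 32x4
Unfold 1 (reflect across v@12): 6 holes -> [(1, 8), (1, 15), (8, 9), (8, 14), (24, 11), (24, 12)]
Unfold 2 (reflect across v@8): 12 holes -> [(1, 0), (1, 7), (1, 8), (1, 15), (8, 1), (8, 6), (8, 9), (8, 14), (24, 3), (24, 4), (24, 11), (24, 12)]
Holes: [(1, 0), (1, 7), (1, 8), (1, 15), (8, 1), (8, 6), (8, 9), (8, 14), (24, 3), (24, 4), (24, 11), (24, 12)]

Answer: yes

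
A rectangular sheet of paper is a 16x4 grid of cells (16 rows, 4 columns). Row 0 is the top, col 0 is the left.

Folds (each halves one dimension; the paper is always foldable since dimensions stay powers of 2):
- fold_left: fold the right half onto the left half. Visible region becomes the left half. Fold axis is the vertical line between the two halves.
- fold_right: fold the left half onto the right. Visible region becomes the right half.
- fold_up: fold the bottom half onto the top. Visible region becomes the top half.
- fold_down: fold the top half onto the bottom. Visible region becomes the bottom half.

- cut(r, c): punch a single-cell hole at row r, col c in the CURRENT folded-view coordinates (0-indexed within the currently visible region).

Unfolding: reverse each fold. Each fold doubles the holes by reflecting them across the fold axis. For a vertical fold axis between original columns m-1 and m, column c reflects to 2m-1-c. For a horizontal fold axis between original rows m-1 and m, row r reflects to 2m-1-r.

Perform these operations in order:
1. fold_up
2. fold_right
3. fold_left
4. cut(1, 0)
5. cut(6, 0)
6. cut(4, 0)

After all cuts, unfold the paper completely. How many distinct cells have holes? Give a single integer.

Answer: 24

Derivation:
Op 1 fold_up: fold axis h@8; visible region now rows[0,8) x cols[0,4) = 8x4
Op 2 fold_right: fold axis v@2; visible region now rows[0,8) x cols[2,4) = 8x2
Op 3 fold_left: fold axis v@3; visible region now rows[0,8) x cols[2,3) = 8x1
Op 4 cut(1, 0): punch at orig (1,2); cuts so far [(1, 2)]; region rows[0,8) x cols[2,3) = 8x1
Op 5 cut(6, 0): punch at orig (6,2); cuts so far [(1, 2), (6, 2)]; region rows[0,8) x cols[2,3) = 8x1
Op 6 cut(4, 0): punch at orig (4,2); cuts so far [(1, 2), (4, 2), (6, 2)]; region rows[0,8) x cols[2,3) = 8x1
Unfold 1 (reflect across v@3): 6 holes -> [(1, 2), (1, 3), (4, 2), (4, 3), (6, 2), (6, 3)]
Unfold 2 (reflect across v@2): 12 holes -> [(1, 0), (1, 1), (1, 2), (1, 3), (4, 0), (4, 1), (4, 2), (4, 3), (6, 0), (6, 1), (6, 2), (6, 3)]
Unfold 3 (reflect across h@8): 24 holes -> [(1, 0), (1, 1), (1, 2), (1, 3), (4, 0), (4, 1), (4, 2), (4, 3), (6, 0), (6, 1), (6, 2), (6, 3), (9, 0), (9, 1), (9, 2), (9, 3), (11, 0), (11, 1), (11, 2), (11, 3), (14, 0), (14, 1), (14, 2), (14, 3)]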